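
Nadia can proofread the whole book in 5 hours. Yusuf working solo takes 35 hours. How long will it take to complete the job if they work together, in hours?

Combined rate: 1/5 + 1/35 = (7 + 1)/35 = 8/35 per hour.
Time = 1 ÷ (8/35) = 35/8 hours.

35/8 hours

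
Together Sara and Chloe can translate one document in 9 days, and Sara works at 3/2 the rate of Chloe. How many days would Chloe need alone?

45/2 days

Let Chloe's rate be r; then Sara's rate is (3/2)r, so together (3/2 + 1)r = (5/2)r = 1/9.
Thus r = 2/45 per day.
Chloe alone: 45/2 days; Sara alone: 15 days.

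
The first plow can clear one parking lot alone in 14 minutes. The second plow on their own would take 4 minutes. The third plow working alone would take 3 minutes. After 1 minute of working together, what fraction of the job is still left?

Combined rate: 1/14 + 1/4 + 1/3 = (6 + 21 + 28)/84 = 55/84 per minute.
In 1 minute they complete 1·55/84 = 55/84 of the job.
So 29/84 remains.

29/84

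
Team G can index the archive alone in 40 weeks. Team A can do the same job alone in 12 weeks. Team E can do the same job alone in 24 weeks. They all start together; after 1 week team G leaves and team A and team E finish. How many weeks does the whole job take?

39/5 weeks

In the first 1 week the combined rate is 3/20, so 3/20 of the job is done, leaving 17/20.
After team G leaves the rate is 1/8 per week; the remaining 17/20 takes 34/5 weeks.
Total = 1 + 34/5 = 39/5 weeks.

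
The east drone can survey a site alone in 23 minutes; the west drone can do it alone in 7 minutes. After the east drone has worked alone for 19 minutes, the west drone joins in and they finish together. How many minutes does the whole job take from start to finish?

299/15 minutes

In 19 minutes the east drone does 19/23 of the job, leaving 4/23.
The east drone and the west drone together work at 30/161 per minute, so finishing takes 4/23 ÷ 30/161 = 14/15 minutes.
Total time = 19 + 14/15 = 299/15 minutes.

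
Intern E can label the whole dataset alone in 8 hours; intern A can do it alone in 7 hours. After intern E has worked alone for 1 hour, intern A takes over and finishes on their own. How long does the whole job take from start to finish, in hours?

57/8 hours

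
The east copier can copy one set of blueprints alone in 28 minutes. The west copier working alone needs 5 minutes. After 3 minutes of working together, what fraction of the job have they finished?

Combined rate: 1/28 + 1/5 = (5 + 28)/140 = 33/140 per minute.
In 3 minutes they complete 3·33/140 = 99/140 of the job.

99/140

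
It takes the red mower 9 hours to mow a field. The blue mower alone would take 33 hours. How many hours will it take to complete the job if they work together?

99/14 hours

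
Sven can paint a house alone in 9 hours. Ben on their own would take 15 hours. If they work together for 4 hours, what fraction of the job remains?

13/45

Combined rate: 1/9 + 1/15 = (5 + 3)/45 = 8/45 per hour.
In 4 hours they complete 4·8/45 = 32/45 of the job.
So 13/45 remains.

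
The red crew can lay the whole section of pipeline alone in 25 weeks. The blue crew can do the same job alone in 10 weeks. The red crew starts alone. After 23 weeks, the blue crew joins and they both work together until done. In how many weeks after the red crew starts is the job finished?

165/7 weeks

In the first 23 weeks the red crew alone does 23/25 of the job, leaving 2/25.
Once everyone is working, combined rate: 1/25 + 1/10 = (2 + 5)/50 = 7/50 per week.
Remaining 2/25 at 7/50 per week takes 4/7 weeks.
Total from the start = 23 + 4/7 = 165/7 weeks.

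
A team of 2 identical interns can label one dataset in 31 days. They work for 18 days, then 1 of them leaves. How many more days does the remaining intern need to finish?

26 days

One intern does 1/62 of the job per day.
After 18 days with 2 interns, 18/31 is done (13/31 left).
With 1 intern the rate is 1/62, so the rest takes 13/31 ÷ 1/62 = 26 days.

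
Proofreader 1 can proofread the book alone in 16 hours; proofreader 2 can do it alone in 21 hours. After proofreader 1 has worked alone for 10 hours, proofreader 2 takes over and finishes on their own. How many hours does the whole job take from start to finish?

143/8 hours

In 10 hours proofreader 1 does 10/16 = 5/8 of the job, leaving 3/8.
Proofreader 2 works at 1/21 per hour, so finishing takes 3/8 ÷ 1/21 = 63/8 hours.
Total time = 10 + 63/8 = 143/8 hours.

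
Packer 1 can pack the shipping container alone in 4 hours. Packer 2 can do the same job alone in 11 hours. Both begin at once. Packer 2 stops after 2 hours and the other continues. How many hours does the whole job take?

36/11 hours

In the first 2 hours the combined rate is 15/44, so 15/22 of the job is done, leaving 7/22.
After packer 2 leaves the rate is 1/4 per hour; the remaining 7/22 takes 14/11 hours.
Total = 2 + 14/11 = 36/11 hours.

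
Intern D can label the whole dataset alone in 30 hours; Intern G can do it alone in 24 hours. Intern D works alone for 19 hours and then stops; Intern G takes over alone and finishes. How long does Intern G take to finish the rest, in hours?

In 19 hours Intern D does 19/30 of the job, leaving 11/30.
Intern G works at 1/24 per hour, so finishing takes 11/30 ÷ 1/24 = 44/5 hours.

44/5 hours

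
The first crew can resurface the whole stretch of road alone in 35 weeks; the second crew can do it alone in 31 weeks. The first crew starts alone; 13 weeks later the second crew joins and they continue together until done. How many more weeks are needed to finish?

In 13 weeks the first crew does 13/35 of the job, leaving 22/35.
The first crew and the second crew together work at 66/1085 per week, so finishing takes 22/35 ÷ 66/1085 = 31/3 weeks.

31/3 weeks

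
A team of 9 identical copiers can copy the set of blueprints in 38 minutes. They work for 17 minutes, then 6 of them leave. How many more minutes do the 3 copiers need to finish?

One copier does 1/342 of the job per minute.
After 17 minutes with 9 copiers, 17/38 is done (21/38 left).
With 3 copiers the rate is 3/342 = 1/114, so the rest takes 21/38 ÷ 1/114 = 63 minutes.

63 minutes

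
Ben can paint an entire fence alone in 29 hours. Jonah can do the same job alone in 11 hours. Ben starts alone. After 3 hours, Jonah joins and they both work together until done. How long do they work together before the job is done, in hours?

In the first 3 hours Ben alone does 3/29 of the job, leaving 26/29.
Once everyone is working, combined rate: 1/29 + 1/11 = (11 + 29)/319 = 40/319 per hour.
Remaining 26/29 at 40/319 per hour takes 143/20 hours.

143/20 hours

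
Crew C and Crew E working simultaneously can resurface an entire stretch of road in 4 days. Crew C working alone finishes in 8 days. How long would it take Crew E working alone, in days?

Combined rate is 1/4 per day.
Known contribution: 1/8 per day.
So Crew E's rate is 1/4 − 1/8 = 1/8, meaning 8 days alone.

8 days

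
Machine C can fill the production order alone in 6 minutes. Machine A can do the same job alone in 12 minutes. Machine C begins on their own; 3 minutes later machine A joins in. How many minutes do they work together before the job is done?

2 minutes

In the first 3 minutes machine C alone does 3/6 = 1/2 of the job, leaving 1/2.
Once everyone is working, combined rate: 1/6 + 1/12 = (2 + 1)/12 = 3/12 = 1/4 per minute.
Remaining 1/2 at 1/4 per minute takes 2 minutes.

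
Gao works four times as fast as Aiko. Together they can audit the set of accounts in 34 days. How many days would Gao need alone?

Let Aiko's rate be r; then Gao's rate is 4r, so together (4 + 1)r = 5r = 1/34.
Thus r = 1/170 per day.
Aiko alone: 170 days; Gao alone: 85/2 days.

85/2 days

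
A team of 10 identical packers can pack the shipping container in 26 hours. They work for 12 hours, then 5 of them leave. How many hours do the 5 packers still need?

28 hours

One packer does 1/260 of the job per hour.
After 12 hours with 10 packers, 6/13 is done (7/13 left).
With 5 packers the rate is 5/260 = 1/52, so the rest takes 7/13 ÷ 1/52 = 28 hours.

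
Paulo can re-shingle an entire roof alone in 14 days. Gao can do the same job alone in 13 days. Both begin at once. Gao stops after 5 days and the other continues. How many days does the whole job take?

In the first 5 days the combined rate is 27/182, so 135/182 of the job is done, leaving 47/182.
After Gao leaves the rate is 1/14 per day; the remaining 47/182 takes 47/13 days.
Total = 5 + 47/13 = 112/13 days.

112/13 days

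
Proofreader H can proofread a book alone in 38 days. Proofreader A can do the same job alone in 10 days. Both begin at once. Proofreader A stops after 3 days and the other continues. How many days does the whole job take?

133/5 days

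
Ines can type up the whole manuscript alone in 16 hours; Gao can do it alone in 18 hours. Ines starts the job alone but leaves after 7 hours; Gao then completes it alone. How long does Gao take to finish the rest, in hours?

81/8 hours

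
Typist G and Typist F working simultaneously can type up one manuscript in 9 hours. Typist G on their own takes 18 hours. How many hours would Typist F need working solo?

Combined rate is 1/9 per hour.
Known contribution: 1/18 per hour.
So Typist F's rate is 1/9 − 1/18 = 1/18, meaning 18 hours alone.

18 hours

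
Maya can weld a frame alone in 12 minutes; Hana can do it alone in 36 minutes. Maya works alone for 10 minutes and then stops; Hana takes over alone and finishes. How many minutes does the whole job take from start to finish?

In 10 minutes Maya does 10/12 = 5/6 of the job, leaving 1/6.
Hana works at 1/36 per minute, so finishing takes 1/6 ÷ 1/36 = 6 minutes.
Total time = 10 + 6 = 16 minutes.

16 minutes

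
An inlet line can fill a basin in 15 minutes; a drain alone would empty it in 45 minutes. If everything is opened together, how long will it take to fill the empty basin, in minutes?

45/2 minutes

Net rate = 1/15 − 1/45 = (3 − 1)/45 = 2/45 per minute.
Filling time = 1 ÷ (2/45) = 45/2 minutes.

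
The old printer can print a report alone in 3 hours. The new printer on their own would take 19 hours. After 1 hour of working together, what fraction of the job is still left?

Combined rate: 1/3 + 1/19 = (19 + 3)/57 = 22/57 per hour.
In 1 hour they complete 1·22/57 = 22/57 of the job.
So 35/57 remains.

35/57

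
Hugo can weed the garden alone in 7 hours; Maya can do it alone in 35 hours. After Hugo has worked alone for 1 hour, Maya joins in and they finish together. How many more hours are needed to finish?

In 1 hour Hugo does 1/7 of the job, leaving 6/7.
Hugo and Maya together work at 6/35 per hour, so finishing takes 6/7 ÷ 6/35 = 5 hours.

5 hours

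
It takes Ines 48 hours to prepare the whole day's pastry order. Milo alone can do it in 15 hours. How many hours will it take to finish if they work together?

With two workers the combined time is the product over the sum: 48·15/(48+15) = 720/63 = 80/7 hours.

80/7 hours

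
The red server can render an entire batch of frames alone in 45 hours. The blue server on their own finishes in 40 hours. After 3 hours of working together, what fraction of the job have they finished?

17/120

Combined rate: 1/45 + 1/40 = (8 + 9)/360 = 17/360 per hour.
In 3 hours they complete 3·17/360 = 17/120 of the job.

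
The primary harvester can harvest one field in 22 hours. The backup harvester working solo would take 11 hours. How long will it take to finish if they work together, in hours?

22/3 hours

Combined rate: 1/22 + 1/11 = (1 + 2)/22 = 3/22 per hour.
Time = 1 ÷ (3/22) = 22/3 hours.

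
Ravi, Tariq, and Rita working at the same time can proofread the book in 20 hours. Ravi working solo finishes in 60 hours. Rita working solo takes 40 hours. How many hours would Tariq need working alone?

120 hours

Combined rate is 1/20 per hour.
Known contribution: 1/60 + 1/40 = (2 + 3)/120 = 5/120 = 1/24 per hour.
So Tariq's rate is 1/20 − 1/24 = 1/120, meaning 120 hours alone.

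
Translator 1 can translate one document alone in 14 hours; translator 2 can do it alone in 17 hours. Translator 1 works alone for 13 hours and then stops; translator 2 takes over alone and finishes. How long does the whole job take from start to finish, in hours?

199/14 hours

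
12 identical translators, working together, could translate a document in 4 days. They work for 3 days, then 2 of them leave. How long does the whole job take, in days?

21/5 days

One translator does 1/48 of the job per day.
After 3 days with 12 translators, 3/4 is done (1/4 left).
With 10 translators the rate is 10/48 = 5/24, so the rest takes 1/4 ÷ 5/24 = 6/5 days.
Total = 3 + 6/5 = 21/5 days.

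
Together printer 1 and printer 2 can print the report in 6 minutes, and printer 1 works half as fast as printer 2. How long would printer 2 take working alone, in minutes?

9 minutes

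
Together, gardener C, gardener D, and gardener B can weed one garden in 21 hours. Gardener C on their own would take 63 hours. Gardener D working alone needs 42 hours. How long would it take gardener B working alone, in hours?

Combined rate is 1/21 per hour.
Known contribution: 1/63 + 1/42 = (2 + 3)/126 = 5/126 per hour.
So gardener B's rate is 1/21 − 5/126 = 1/126, meaning 126 hours alone.

126 hours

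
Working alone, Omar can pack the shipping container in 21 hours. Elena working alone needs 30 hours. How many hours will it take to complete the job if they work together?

210/17 hours

With two workers the combined time is the product over the sum: 21·30/(21+30) = 630/51 = 210/17 hours.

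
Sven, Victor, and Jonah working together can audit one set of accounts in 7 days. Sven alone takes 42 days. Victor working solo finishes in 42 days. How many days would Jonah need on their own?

21/2 days

Combined rate is 1/7 per day.
Known contribution: 1/42 + 1/42 = (1 + 1)/42 = 2/42 = 1/21 per day.
So Jonah's rate is 1/7 − 1/21 = 2/21, meaning 21/2 days alone.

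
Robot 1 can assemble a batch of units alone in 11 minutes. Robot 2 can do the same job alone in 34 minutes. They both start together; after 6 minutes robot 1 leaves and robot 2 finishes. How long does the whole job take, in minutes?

170/11 minutes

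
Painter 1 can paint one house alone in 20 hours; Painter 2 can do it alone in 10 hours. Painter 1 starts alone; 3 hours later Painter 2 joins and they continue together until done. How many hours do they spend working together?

17/3 hours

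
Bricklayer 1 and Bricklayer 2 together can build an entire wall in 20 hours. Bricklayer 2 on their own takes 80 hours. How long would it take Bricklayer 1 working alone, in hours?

Combined rate is 1/20 per hour.
Known contribution: 1/80 per hour.
So Bricklayer 1's rate is 1/20 − 1/80 = 3/80, meaning 80/3 hours alone.

80/3 hours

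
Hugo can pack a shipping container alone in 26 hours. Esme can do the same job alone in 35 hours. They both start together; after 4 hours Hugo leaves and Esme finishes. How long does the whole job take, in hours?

In the first 4 hours the combined rate is 61/910, so 122/455 of the job is done, leaving 333/455.
After Hugo leaves the rate is 1/35 per hour; the remaining 333/455 takes 333/13 hours.
Total = 4 + 333/13 = 385/13 hours.

385/13 hours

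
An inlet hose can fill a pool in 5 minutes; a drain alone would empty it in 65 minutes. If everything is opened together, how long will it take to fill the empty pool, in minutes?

65/12 minutes

Net rate = 1/5 − 1/65 = (13 − 1)/65 = 12/65 per minute.
Filling time = 1 ÷ (12/65) = 65/12 minutes.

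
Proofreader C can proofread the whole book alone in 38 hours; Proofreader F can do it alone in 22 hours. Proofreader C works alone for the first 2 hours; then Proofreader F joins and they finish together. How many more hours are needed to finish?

66/5 hours

In 2 hours Proofreader C does 2/38 = 1/19 of the job, leaving 18/19.
Proofreader C and Proofreader F together work at 15/209 per hour, so finishing takes 18/19 ÷ 15/209 = 66/5 hours.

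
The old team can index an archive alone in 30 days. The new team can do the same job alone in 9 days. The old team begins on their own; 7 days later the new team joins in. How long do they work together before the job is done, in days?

69/13 days

In the first 7 days the old team alone does 7/30 of the job, leaving 23/30.
Once everyone is working, combined rate: 1/30 + 1/9 = (3 + 10)/90 = 13/90 per day.
Remaining 23/30 at 13/90 per day takes 69/13 days.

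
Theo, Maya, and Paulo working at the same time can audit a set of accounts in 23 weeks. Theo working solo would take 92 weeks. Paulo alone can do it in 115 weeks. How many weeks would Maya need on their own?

460/11 weeks

Combined rate is 1/23 per week.
Known contribution: 1/92 + 1/115 = (5 + 4)/460 = 9/460 per week.
So Maya's rate is 1/23 − 9/460 = 11/460, meaning 460/11 weeks alone.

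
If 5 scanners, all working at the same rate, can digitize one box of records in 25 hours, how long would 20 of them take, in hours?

Total work is 5·25 = 125 scanner-hours.
With 20 scanners: 125/20 = 25/4 hours.

25/4 hours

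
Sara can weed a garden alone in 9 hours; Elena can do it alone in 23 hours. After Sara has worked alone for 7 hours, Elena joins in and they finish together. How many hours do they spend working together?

23/16 hours

In 7 hours Sara does 7/9 of the job, leaving 2/9.
Sara and Elena together work at 32/207 per hour, so finishing takes 2/9 ÷ 32/207 = 23/16 hours.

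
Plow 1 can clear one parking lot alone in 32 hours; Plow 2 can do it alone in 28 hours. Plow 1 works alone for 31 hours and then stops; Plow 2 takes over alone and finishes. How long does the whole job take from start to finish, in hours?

In 31 hours Plow 1 does 31/32 of the job, leaving 1/32.
Plow 2 works at 1/28 per hour, so finishing takes 1/32 ÷ 1/28 = 7/8 hours.
Total time = 31 + 7/8 = 255/8 hours.

255/8 hours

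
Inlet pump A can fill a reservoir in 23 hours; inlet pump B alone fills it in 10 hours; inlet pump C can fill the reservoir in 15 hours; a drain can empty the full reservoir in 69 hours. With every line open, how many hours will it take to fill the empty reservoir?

Net rate = 1/23 + 1/10 + 1/15 − 1/69 = (30 + 69 + 46 − 10)/690 = 135/690 = 9/46 per hour.
Filling time = 1 ÷ (9/46) = 46/9 hours.

46/9 hours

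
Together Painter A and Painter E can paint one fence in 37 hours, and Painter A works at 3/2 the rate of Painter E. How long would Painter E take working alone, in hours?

Let Painter E's rate be r; then Painter A's rate is (3/2)r, so together (3/2 + 1)r = (5/2)r = 1/37.
Thus r = 2/185 per hour.
Painter E alone: 185/2 hours; Painter A alone: 185/3 hours.

185/2 hours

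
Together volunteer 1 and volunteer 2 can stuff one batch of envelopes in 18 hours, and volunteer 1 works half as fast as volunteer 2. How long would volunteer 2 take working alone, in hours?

27 hours

Let volunteer 2's rate be r; then volunteer 1's rate is (1/2)r, so together (1/2 + 1)r = (3/2)r = 1/18.
Thus r = 1/27 per hour.
Volunteer 2 alone: 27 hours; volunteer 1 alone: 54 hours.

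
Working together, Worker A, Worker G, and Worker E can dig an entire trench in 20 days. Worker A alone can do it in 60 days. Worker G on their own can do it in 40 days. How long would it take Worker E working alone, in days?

120 days

Combined rate is 1/20 per day.
Known contribution: 1/60 + 1/40 = (2 + 3)/120 = 5/120 = 1/24 per day.
So Worker E's rate is 1/20 − 1/24 = 1/120, meaning 120 days alone.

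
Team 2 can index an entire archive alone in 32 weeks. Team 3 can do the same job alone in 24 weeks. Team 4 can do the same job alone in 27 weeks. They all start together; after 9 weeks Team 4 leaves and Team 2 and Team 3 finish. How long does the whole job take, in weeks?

64/7 weeks

In the first 9 weeks the combined rate is 95/864, so 95/96 of the job is done, leaving 1/96.
After Team 4 leaves the rate is 7/96 per week; the remaining 1/96 takes 1/7 weeks.
Total = 9 + 1/7 = 64/7 weeks.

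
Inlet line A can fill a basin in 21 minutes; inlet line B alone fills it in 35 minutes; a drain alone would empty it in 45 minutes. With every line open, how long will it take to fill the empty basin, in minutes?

315/17 minutes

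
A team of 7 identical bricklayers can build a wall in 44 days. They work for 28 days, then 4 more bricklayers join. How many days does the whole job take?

420/11 days

One bricklayer does 1/308 of the job per day.
After 28 days with 7 bricklayers, 7/11 is done (4/11 left).
With 11 bricklayers the rate is 11/308 = 1/28, so the rest takes 4/11 ÷ 1/28 = 112/11 days.
Total = 28 + 112/11 = 420/11 days.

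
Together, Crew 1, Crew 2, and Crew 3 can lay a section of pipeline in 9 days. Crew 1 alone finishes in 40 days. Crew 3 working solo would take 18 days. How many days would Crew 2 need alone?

Combined rate is 1/9 per day.
Known contribution: 1/40 + 1/18 = (9 + 20)/360 = 29/360 per day.
So Crew 2's rate is 1/9 − 29/360 = 11/360, meaning 360/11 days alone.

360/11 days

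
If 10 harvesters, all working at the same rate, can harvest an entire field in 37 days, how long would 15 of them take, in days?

74/3 days

Total work is 10·37 = 370 harvester-days.
With 15 harvesters: 370/15 = 74/3 days.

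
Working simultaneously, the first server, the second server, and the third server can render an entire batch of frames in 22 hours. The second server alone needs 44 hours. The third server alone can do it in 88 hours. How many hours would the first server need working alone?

88 hours

Combined rate is 1/22 per hour.
Known contribution: 1/44 + 1/88 = (2 + 1)/88 = 3/88 per hour.
So the first server's rate is 1/22 − 3/88 = 1/88, meaning 88 hours alone.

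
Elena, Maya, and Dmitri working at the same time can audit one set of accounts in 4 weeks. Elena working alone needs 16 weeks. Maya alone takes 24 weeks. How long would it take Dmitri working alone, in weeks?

Combined rate is 1/4 per week.
Known contribution: 1/16 + 1/24 = (3 + 2)/48 = 5/48 per week.
So Dmitri's rate is 1/4 − 5/48 = 7/48, meaning 48/7 weeks alone.

48/7 weeks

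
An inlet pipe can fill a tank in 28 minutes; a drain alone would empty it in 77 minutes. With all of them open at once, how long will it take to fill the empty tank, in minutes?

44 minutes

Net rate = 1/28 − 1/77 = (11 − 4)/308 = 7/308 = 1/44 per minute.
Filling time = 1 ÷ (1/44) = 44 minutes.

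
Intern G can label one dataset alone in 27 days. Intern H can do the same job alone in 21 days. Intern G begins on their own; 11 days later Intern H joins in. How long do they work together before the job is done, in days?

7 days

In the first 11 days Intern G alone does 11/27 of the job, leaving 16/27.
Once everyone is working, combined rate: 1/27 + 1/21 = (7 + 9)/189 = 16/189 per day.
Remaining 16/27 at 16/189 per day takes 7 days.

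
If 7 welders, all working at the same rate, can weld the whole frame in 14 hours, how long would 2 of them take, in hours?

49 hours

Total work is 7·14 = 98 welder-hours.
With 2 welders: 98/2 = 49 hours.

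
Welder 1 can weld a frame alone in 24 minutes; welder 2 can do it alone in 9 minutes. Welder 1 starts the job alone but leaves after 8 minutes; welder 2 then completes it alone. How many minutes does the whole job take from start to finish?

In 8 minutes welder 1 does 8/24 = 1/3 of the job, leaving 2/3.
Welder 2 works at 1/9 per minute, so finishing takes 2/3 ÷ 1/9 = 6 minutes.
Total time = 8 + 6 = 14 minutes.

14 minutes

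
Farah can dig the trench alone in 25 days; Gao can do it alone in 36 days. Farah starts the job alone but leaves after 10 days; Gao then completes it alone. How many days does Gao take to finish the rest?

108/5 days

In 10 days Farah does 10/25 = 2/5 of the job, leaving 3/5.
Gao works at 1/36 per day, so finishing takes 3/5 ÷ 1/36 = 108/5 days.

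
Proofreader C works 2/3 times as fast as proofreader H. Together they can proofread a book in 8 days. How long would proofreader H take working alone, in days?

40/3 days

Let proofreader H's rate be r; then proofreader C's rate is (2/3)r, so together (2/3 + 1)r = (5/3)r = 1/8.
Thus r = 3/40 per day.
Proofreader H alone: 40/3 days; proofreader C alone: 20 days.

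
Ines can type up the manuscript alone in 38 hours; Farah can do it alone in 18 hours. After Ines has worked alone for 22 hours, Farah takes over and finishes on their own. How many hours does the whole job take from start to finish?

In 22 hours Ines does 22/38 = 11/19 of the job, leaving 8/19.
Farah works at 1/18 per hour, so finishing takes 8/19 ÷ 1/18 = 144/19 hours.
Total time = 22 + 144/19 = 562/19 hours.

562/19 hours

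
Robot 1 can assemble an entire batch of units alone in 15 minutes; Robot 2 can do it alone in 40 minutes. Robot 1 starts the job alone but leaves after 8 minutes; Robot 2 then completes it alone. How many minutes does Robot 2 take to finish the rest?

In 8 minutes Robot 1 does 8/15 of the job, leaving 7/15.
Robot 2 works at 1/40 per minute, so finishing takes 7/15 ÷ 1/40 = 56/3 minutes.

56/3 minutes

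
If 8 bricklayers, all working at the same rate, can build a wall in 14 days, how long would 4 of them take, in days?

28 days

Total work is 8·14 = 112 bricklayer-days.
With 4 bricklayers: 112/4 = 28 days.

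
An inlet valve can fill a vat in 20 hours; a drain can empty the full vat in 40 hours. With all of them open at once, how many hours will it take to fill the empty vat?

Net rate = 1/20 − 1/40 = (2 − 1)/40 = 1/40 per hour.
Filling time = 1 ÷ (1/40) = 40 hours.

40 hours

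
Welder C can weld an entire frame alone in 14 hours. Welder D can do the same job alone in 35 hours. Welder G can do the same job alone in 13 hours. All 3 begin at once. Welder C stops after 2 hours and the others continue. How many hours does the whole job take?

In the first 2 hours the combined rate is 23/130, so 23/65 of the job is done, leaving 42/65.
After Welder C leaves the rate is 48/455 per hour; the remaining 42/65 takes 49/8 hours.
Total = 2 + 49/8 = 65/8 hours.

65/8 hours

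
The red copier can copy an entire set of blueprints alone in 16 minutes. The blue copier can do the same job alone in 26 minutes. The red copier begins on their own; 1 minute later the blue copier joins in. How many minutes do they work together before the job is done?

65/7 minutes

In the first 1 minute the red copier alone does 1/16 of the job, leaving 15/16.
Once everyone is working, combined rate: 1/16 + 1/26 = (13 + 8)/208 = 21/208 per minute.
Remaining 15/16 at 21/208 per minute takes 65/7 minutes.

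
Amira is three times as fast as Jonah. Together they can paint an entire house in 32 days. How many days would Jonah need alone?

128 days

Let Jonah's rate be r; then Amira's rate is 3r, so together (3 + 1)r = 4r = 1/32.
Thus r = 1/128 per day.
Jonah alone: 128 days; Amira alone: 128/3 days.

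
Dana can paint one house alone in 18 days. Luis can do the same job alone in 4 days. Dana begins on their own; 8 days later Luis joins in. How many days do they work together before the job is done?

20/11 days

In the first 8 days Dana alone does 8/18 = 4/9 of the job, leaving 5/9.
Once everyone is working, combined rate: 1/18 + 1/4 = (2 + 9)/36 = 11/36 per day.
Remaining 5/9 at 11/36 per day takes 20/11 days.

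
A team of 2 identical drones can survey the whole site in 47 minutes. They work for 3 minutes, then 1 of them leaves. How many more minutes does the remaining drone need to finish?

88 minutes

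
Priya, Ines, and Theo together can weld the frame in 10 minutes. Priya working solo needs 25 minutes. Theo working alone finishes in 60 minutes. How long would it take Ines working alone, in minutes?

Combined rate is 1/10 per minute.
Known contribution: 1/25 + 1/60 = (12 + 5)/300 = 17/300 per minute.
So Ines's rate is 1/10 − 17/300 = 13/300, meaning 300/13 minutes alone.

300/13 minutes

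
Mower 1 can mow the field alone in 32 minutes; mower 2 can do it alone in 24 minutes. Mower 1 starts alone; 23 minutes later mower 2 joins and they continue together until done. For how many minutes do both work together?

27/7 minutes

In 23 minutes mower 1 does 23/32 of the job, leaving 9/32.
Mower 1 and mower 2 together work at 7/96 per minute, so finishing takes 9/32 ÷ 7/96 = 27/7 minutes.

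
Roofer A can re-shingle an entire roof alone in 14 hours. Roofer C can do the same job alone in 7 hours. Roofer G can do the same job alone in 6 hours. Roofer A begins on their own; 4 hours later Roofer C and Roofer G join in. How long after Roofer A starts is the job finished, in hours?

47/8 hours

In the first 4 hours Roofer A alone does 4/14 = 2/7 of the job, leaving 5/7.
Once everyone is working, combined rate: 1/14 + 1/7 + 1/6 = (3 + 6 + 7)/42 = 16/42 = 8/21 per hour.
Remaining 5/7 at 8/21 per hour takes 15/8 hours.
Total from the start = 4 + 15/8 = 47/8 hours.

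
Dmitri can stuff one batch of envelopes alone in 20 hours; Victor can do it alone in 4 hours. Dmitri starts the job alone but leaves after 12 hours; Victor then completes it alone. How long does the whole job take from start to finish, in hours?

68/5 hours

In 12 hours Dmitri does 12/20 = 3/5 of the job, leaving 2/5.
Victor works at 1/4 per hour, so finishing takes 2/5 ÷ 1/4 = 8/5 hours.
Total time = 12 + 8/5 = 68/5 hours.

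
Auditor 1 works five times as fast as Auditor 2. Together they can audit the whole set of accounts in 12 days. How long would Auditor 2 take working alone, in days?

Let Auditor 2's rate be r; then Auditor 1's rate is 5r, so together (5 + 1)r = 6r = 1/12.
Thus r = 1/72 per day.
Auditor 2 alone: 72 days; Auditor 1 alone: 72/5 days.

72 days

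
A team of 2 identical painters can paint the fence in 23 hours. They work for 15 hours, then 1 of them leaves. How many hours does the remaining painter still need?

16 hours

One painter does 1/46 of the job per hour.
After 15 hours with 2 painters, 15/23 is done (8/23 left).
With 1 painter the rate is 1/46, so the rest takes 8/23 ÷ 1/46 = 16 hours.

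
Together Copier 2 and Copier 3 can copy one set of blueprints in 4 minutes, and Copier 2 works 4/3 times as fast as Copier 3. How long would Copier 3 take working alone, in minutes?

Let Copier 3's rate be r; then Copier 2's rate is (4/3)r, so together (4/3 + 1)r = (7/3)r = 1/4.
Thus r = 3/28 per minute.
Copier 3 alone: 28/3 minutes; Copier 2 alone: 7 minutes.

28/3 minutes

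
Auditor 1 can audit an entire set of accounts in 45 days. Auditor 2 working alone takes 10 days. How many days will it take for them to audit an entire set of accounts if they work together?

Combined rate: 1/45 + 1/10 = (2 + 9)/90 = 11/90 per day.
Time = 1 ÷ (11/90) = 90/11 days.

90/11 days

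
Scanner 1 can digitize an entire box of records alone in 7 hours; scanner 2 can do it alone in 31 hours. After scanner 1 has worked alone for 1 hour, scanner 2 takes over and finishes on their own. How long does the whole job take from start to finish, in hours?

193/7 hours

In 1 hour scanner 1 does 1/7 of the job, leaving 6/7.
Scanner 2 works at 1/31 per hour, so finishing takes 6/7 ÷ 1/31 = 186/7 hours.
Total time = 1 + 186/7 = 193/7 hours.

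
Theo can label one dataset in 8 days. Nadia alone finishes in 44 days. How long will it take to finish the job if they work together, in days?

With two workers the combined time is the product over the sum: 8·44/(8+44) = 352/52 = 88/13 days.

88/13 days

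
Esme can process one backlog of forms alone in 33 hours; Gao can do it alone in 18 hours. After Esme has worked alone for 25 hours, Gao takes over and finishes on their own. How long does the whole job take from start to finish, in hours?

323/11 hours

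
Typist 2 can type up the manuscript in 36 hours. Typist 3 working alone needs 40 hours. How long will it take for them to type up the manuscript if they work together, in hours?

360/19 hours

With two workers the combined time is the product over the sum: 36·40/(36+40) = 1440/76 = 360/19 hours.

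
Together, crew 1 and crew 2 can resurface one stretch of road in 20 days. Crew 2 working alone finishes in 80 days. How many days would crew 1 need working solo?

80/3 days

Combined rate is 1/20 per day.
Known contribution: 1/80 per day.
So crew 1's rate is 1/20 − 1/80 = 3/80, meaning 80/3 days alone.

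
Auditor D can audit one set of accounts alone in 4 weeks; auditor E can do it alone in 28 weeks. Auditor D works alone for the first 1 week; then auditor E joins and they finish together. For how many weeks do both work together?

In 1 week auditor D does 1/4 of the job, leaving 3/4.
Auditor D and auditor E together work at 2/7 per week, so finishing takes 3/4 ÷ 2/7 = 21/8 weeks.

21/8 weeks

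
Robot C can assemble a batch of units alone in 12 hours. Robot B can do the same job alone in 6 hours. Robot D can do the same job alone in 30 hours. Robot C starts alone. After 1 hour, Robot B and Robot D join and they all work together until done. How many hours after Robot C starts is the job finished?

72/17 hours

In the first 1 hour Robot C alone does 1/12 of the job, leaving 11/12.
Once everyone is working, combined rate: 1/12 + 1/6 + 1/30 = (5 + 10 + 2)/60 = 17/60 per hour.
Remaining 11/12 at 17/60 per hour takes 55/17 hours.
Total from the start = 1 + 55/17 = 72/17 hours.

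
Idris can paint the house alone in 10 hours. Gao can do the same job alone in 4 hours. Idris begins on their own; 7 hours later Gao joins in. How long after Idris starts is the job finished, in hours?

55/7 hours

In the first 7 hours Idris alone does 7/10 of the job, leaving 3/10.
Once everyone is working, combined rate: 1/10 + 1/4 = (2 + 5)/20 = 7/20 per hour.
Remaining 3/10 at 7/20 per hour takes 6/7 hours.
Total from the start = 7 + 6/7 = 55/7 hours.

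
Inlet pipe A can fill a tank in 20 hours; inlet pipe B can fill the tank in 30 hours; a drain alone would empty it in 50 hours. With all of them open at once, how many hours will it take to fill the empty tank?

Net rate = 1/20 + 1/30 − 1/50 = (15 + 10 − 6)/300 = 19/300 per hour.
Filling time = 1 ÷ (19/300) = 300/19 hours.

300/19 hours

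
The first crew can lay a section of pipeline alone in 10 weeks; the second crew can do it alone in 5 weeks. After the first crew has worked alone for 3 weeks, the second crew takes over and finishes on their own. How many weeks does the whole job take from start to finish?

In 3 weeks the first crew does 3/10 of the job, leaving 7/10.
The second crew works at 1/5 per week, so finishing takes 7/10 ÷ 1/5 = 7/2 weeks.
Total time = 3 + 7/2 = 13/2 weeks.

13/2 weeks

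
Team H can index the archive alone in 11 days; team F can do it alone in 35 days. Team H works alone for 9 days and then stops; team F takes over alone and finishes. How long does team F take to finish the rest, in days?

70/11 days

In 9 days team H does 9/11 of the job, leaving 2/11.
Team F works at 1/35 per day, so finishing takes 2/11 ÷ 1/35 = 70/11 days.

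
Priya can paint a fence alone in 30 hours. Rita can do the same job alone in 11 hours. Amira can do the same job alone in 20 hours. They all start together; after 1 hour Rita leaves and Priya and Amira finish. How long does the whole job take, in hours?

120/11 hours

In the first 1 hour the combined rate is 23/132, so 23/132 of the job is done, leaving 109/132.
After Rita leaves the rate is 1/12 per hour; the remaining 109/132 takes 109/11 hours.
Total = 1 + 109/11 = 120/11 hours.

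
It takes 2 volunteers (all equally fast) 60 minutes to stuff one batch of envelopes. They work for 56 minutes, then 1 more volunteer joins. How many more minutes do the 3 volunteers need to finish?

8/3 minutes

One volunteer does 1/120 of the job per minute.
After 56 minutes with 2 volunteers, 14/15 is done (1/15 left).
With 3 volunteers the rate is 3/120 = 1/40, so the rest takes 1/15 ÷ 1/40 = 8/3 minutes.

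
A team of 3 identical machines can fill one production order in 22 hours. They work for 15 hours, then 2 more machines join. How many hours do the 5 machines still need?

21/5 hours

One machine does 1/66 of the job per hour.
After 15 hours with 3 machines, 15/22 is done (7/22 left).
With 5 machines the rate is 5/66, so the rest takes 7/22 ÷ 5/66 = 21/5 hours.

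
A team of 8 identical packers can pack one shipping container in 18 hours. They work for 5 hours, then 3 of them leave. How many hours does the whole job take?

129/5 hours

One packer does 1/144 of the job per hour.
After 5 hours with 8 packers, 5/18 is done (13/18 left).
With 5 packers the rate is 5/144, so the rest takes 13/18 ÷ 5/144 = 104/5 hours.
Total = 5 + 104/5 = 129/5 hours.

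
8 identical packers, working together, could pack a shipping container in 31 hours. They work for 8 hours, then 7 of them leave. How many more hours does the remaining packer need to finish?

One packer does 1/248 of the job per hour.
After 8 hours with 8 packers, 8/31 is done (23/31 left).
With 1 packer the rate is 1/248, so the rest takes 23/31 ÷ 1/248 = 184 hours.

184 hours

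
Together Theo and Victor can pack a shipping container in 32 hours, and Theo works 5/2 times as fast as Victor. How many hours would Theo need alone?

224/5 hours

Let Victor's rate be r; then Theo's rate is (5/2)r, so together (5/2 + 1)r = (7/2)r = 1/32.
Thus r = 1/112 per hour.
Victor alone: 112 hours; Theo alone: 224/5 hours.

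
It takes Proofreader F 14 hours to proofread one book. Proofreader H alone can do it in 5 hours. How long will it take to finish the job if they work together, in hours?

70/19 hours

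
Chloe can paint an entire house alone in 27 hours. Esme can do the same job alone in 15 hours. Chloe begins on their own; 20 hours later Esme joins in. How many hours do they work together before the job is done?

5/2 hours

In the first 20 hours Chloe alone does 20/27 of the job, leaving 7/27.
Once everyone is working, combined rate: 1/27 + 1/15 = (5 + 9)/135 = 14/135 per hour.
Remaining 7/27 at 14/135 per hour takes 5/2 hours.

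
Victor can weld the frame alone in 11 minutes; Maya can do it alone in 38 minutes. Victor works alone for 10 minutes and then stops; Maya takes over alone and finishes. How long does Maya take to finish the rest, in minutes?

In 10 minutes Victor does 10/11 of the job, leaving 1/11.
Maya works at 1/38 per minute, so finishing takes 1/11 ÷ 1/38 = 38/11 minutes.

38/11 minutes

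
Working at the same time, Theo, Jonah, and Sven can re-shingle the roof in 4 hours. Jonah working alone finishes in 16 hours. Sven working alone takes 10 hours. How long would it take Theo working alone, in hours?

80/7 hours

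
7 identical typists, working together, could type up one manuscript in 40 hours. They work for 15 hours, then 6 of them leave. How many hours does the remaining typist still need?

175 hours

One typist does 1/280 of the job per hour.
After 15 hours with 7 typists, 3/8 is done (5/8 left).
With 1 typist the rate is 1/280, so the rest takes 5/8 ÷ 1/280 = 175 hours.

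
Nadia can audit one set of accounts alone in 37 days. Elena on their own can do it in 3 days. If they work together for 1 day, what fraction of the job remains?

71/111

Combined rate: 1/37 + 1/3 = (3 + 37)/111 = 40/111 per day.
In 1 day they complete 1·40/111 = 40/111 of the job.
So 71/111 remains.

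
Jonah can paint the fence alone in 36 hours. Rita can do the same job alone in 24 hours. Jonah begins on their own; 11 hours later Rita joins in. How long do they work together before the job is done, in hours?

In the first 11 hours Jonah alone does 11/36 of the job, leaving 25/36.
Once everyone is working, combined rate: 1/36 + 1/24 = (2 + 3)/72 = 5/72 per hour.
Remaining 25/36 at 5/72 per hour takes 10 hours.

10 hours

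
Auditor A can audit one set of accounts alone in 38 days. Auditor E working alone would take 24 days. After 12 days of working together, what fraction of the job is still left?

7/38

Combined rate: 1/38 + 1/24 = (12 + 19)/456 = 31/456 per day.
In 12 days they complete 12·31/456 = 31/38 of the job.
So 7/38 remains.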